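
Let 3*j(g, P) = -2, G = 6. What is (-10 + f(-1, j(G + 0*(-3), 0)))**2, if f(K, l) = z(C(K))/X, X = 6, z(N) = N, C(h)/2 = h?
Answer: 961/9 ≈ 106.78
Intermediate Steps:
C(h) = 2*h
j(g, P) = -2/3 (j(g, P) = (1/3)*(-2) = -2/3)
f(K, l) = K/3 (f(K, l) = (2*K)/6 = (2*K)*(1/6) = K/3)
(-10 + f(-1, j(G + 0*(-3), 0)))**2 = (-10 + (1/3)*(-1))**2 = (-10 - 1/3)**2 = (-31/3)**2 = 961/9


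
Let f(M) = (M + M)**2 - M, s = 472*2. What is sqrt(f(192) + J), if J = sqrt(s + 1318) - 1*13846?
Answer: sqrt(133418 + sqrt(2262)) ≈ 365.33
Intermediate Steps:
s = 944
f(M) = -M + 4*M**2 (f(M) = (2*M)**2 - M = 4*M**2 - M = -M + 4*M**2)
J = -13846 + sqrt(2262) (J = sqrt(944 + 1318) - 1*13846 = sqrt(2262) - 13846 = -13846 + sqrt(2262) ≈ -13798.)
sqrt(f(192) + J) = sqrt(192*(-1 + 4*192) + (-13846 + sqrt(2262))) = sqrt(192*(-1 + 768) + (-13846 + sqrt(2262))) = sqrt(192*767 + (-13846 + sqrt(2262))) = sqrt(147264 + (-13846 + sqrt(2262))) = sqrt(133418 + sqrt(2262))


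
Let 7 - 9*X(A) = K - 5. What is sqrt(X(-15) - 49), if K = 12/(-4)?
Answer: I*sqrt(426)/3 ≈ 6.8799*I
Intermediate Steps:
K = -3 (K = 12*(-1/4) = -3)
X(A) = 5/3 (X(A) = 7/9 - (-3 - 5)/9 = 7/9 - 1/9*(-8) = 7/9 + 8/9 = 5/3)
sqrt(X(-15) - 49) = sqrt(5/3 - 49) = sqrt(-142/3) = I*sqrt(426)/3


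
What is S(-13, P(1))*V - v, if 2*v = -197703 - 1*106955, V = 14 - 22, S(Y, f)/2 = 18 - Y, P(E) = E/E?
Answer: 151833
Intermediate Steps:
P(E) = 1
S(Y, f) = 36 - 2*Y (S(Y, f) = 2*(18 - Y) = 36 - 2*Y)
V = -8
v = -152329 (v = (-197703 - 1*106955)/2 = (-197703 - 106955)/2 = (1/2)*(-304658) = -152329)
S(-13, P(1))*V - v = (36 - 2*(-13))*(-8) - 1*(-152329) = (36 + 26)*(-8) + 152329 = 62*(-8) + 152329 = -496 + 152329 = 151833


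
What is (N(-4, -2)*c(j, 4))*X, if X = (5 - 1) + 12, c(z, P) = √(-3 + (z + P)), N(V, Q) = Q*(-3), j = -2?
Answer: 96*I ≈ 96.0*I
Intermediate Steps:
N(V, Q) = -3*Q
c(z, P) = √(-3 + P + z) (c(z, P) = √(-3 + (P + z)) = √(-3 + P + z))
X = 16 (X = 4 + 12 = 16)
(N(-4, -2)*c(j, 4))*X = ((-3*(-2))*√(-3 + 4 - 2))*16 = (6*√(-1))*16 = (6*I)*16 = 96*I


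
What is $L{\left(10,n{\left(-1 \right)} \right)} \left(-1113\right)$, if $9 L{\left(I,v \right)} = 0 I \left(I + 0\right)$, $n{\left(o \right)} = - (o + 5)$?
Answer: $0$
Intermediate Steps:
$n{\left(o \right)} = -5 - o$ ($n{\left(o \right)} = - (5 + o) = -5 - o$)
$L{\left(I,v \right)} = 0$ ($L{\left(I,v \right)} = \frac{0 I \left(I + 0\right)}{9} = \frac{0 I}{9} = \frac{1}{9} \cdot 0 = 0$)
$L{\left(10,n{\left(-1 \right)} \right)} \left(-1113\right) = 0 \left(-1113\right) = 0$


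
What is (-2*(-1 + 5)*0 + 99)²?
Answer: 9801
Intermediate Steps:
(-2*(-1 + 5)*0 + 99)² = (-2*4*0 + 99)² = (-8*0 + 99)² = (0 + 99)² = 99² = 9801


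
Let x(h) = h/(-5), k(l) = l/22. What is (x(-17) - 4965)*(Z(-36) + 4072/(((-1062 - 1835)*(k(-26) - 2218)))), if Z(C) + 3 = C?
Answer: 68420047746568/353593335 ≈ 1.9350e+5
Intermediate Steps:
k(l) = l/22 (k(l) = l*(1/22) = l/22)
Z(C) = -3 + C
x(h) = -h/5 (x(h) = h*(-1/5) = -h/5)
(x(-17) - 4965)*(Z(-36) + 4072/(((-1062 - 1835)*(k(-26) - 2218)))) = (-1/5*(-17) - 4965)*((-3 - 36) + 4072/(((-1062 - 1835)*((1/22)*(-26) - 2218)))) = (17/5 - 4965)*(-39 + 4072/((-2897*(-13/11 - 2218)))) = -24808*(-39 + 4072/((-2897*(-24411/11))))/5 = -24808*(-39 + 4072/(70718667/11))/5 = -24808*(-39 + 4072*(11/70718667))/5 = -24808*(-39 + 44792/70718667)/5 = -24808/5*(-2757983221/70718667) = 68420047746568/353593335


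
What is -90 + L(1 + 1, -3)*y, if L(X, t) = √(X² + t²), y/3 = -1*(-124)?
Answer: -90 + 372*√13 ≈ 1251.3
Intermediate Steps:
y = 372 (y = 3*(-1*(-124)) = 3*124 = 372)
-90 + L(1 + 1, -3)*y = -90 + √((1 + 1)² + (-3)²)*372 = -90 + √(2² + 9)*372 = -90 + √(4 + 9)*372 = -90 + √13*372 = -90 + 372*√13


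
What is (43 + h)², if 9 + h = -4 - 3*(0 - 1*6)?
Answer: 2304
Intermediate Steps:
h = 5 (h = -9 + (-4 - 3*(0 - 1*6)) = -9 + (-4 - 3*(0 - 6)) = -9 + (-4 - 3*(-6)) = -9 + (-4 + 18) = -9 + 14 = 5)
(43 + h)² = (43 + 5)² = 48² = 2304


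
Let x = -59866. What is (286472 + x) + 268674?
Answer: 495280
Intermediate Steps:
(286472 + x) + 268674 = (286472 - 59866) + 268674 = 226606 + 268674 = 495280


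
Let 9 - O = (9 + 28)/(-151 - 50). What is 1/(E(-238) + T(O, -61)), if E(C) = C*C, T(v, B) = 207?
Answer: 1/56851 ≈ 1.7590e-5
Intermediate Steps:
O = 1846/201 (O = 9 - (9 + 28)/(-151 - 50) = 9 - 37/(-201) = 9 - 37*(-1)/201 = 9 - 1*(-37/201) = 9 + 37/201 = 1846/201 ≈ 9.1841)
E(C) = C²
1/(E(-238) + T(O, -61)) = 1/((-238)² + 207) = 1/(56644 + 207) = 1/56851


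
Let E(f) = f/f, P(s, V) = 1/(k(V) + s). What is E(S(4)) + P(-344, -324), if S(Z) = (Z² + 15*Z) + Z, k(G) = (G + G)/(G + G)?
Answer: 342/343 ≈ 0.99708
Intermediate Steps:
k(G) = 1 (k(G) = (2*G)/((2*G)) = (2*G)*(1/(2*G)) = 1)
S(Z) = Z² + 16*Z
P(s, V) = 1/(1 + s)
E(f) = 1
E(S(4)) + P(-344, -324) = 1 + 1/(1 - 344) = 1 + 1/(-343) = 1 - 1/343 = 342/343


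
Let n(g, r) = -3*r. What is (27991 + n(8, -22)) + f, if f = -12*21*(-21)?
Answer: 33349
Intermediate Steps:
f = 5292 (f = -252*(-21) = 5292)
(27991 + n(8, -22)) + f = (27991 - 3*(-22)) + 5292 = (27991 + 66) + 5292 = 28057 + 5292 = 33349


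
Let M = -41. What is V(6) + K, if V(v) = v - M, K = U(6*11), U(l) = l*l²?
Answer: 287543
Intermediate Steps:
U(l) = l³
K = 287496 (K = (6*11)³ = 66³ = 287496)
V(v) = 41 + v (V(v) = v - 1*(-41) = v + 41 = 41 + v)
V(6) + K = (41 + 6) + 287496 = 47 + 287496 = 287543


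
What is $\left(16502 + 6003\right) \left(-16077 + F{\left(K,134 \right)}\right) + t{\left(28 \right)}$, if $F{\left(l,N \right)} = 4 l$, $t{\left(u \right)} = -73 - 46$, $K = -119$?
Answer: $-372525384$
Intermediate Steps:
$t{\left(u \right)} = -119$
$\left(16502 + 6003\right) \left(-16077 + F{\left(K,134 \right)}\right) + t{\left(28 \right)} = \left(16502 + 6003\right) \left(-16077 + 4 \left(-119\right)\right) - 119 = 22505 \left(-16077 - 476\right) - 119 = 22505 \left(-16553\right) - 119 = -372525265 - 119 = -372525384$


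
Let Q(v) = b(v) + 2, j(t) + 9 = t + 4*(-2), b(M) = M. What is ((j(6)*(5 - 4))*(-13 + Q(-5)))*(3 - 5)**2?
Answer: 704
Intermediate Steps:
j(t) = -17 + t (j(t) = -9 + (t + 4*(-2)) = -9 + (t - 8) = -9 + (-8 + t) = -17 + t)
Q(v) = 2 + v (Q(v) = v + 2 = 2 + v)
((j(6)*(5 - 4))*(-13 + Q(-5)))*(3 - 5)**2 = (((-17 + 6)*(5 - 4))*(-13 + (2 - 5)))*(3 - 5)**2 = ((-11*1)*(-13 - 3))*(-2)**2 = -11*(-16)*4 = 176*4 = 704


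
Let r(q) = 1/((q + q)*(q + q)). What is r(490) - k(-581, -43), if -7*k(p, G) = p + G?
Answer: -85612799/960400 ≈ -89.143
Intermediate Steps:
r(q) = 1/(4*q²) (r(q) = 1/((2*q)*(2*q)) = 1/(4*q²))
k(p, G) = -G/7 - p/7 (k(p, G) = -(p + G)/7 = -(G + p)/7 = -G/7 - p/7)
r(490) - k(-581, -43) = (¼)/490² - (-⅐*(-43) - ⅐*(-581)) = (¼)*(1/240100) - (43/7 + 83) = 1/960400 - 1*624/7 = 1/960400 - 624/7 = -85612799/960400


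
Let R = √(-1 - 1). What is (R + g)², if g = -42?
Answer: (42 - I*√2)² ≈ 1762.0 - 118.79*I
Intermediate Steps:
R = I*√2 (R = √(-2) = I*√2 ≈ 1.4142*I)
(R + g)² = (I*√2 - 42)² = (-42 + I*√2)²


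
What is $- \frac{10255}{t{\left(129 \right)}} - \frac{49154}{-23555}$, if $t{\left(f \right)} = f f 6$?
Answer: $\frac{666610537}{335981790} \approx 1.9841$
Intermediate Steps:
$t{\left(f \right)} = 6 f^{2}$ ($t{\left(f \right)} = f^{2} \cdot 6 = 6 f^{2}$)
$- \frac{10255}{t{\left(129 \right)}} - \frac{49154}{-23555} = - \frac{10255}{6 \cdot 129^{2}} - \frac{49154}{-23555} = - \frac{10255}{6 \cdot 16641} - - \frac{7022}{3365} = - \frac{10255}{99846} + \frac{7022}{3365} = \frac{666610537}{335981790}$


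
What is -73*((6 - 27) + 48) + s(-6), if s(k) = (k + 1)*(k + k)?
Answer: -1911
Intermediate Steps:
s(k) = 2*k*(1 + k) (s(k) = (1 + k)*(2*k) = 2*k*(1 + k))
-73*((6 - 27) + 48) + s(-6) = -73*((6 - 27) + 48) + 2*(-6)*(1 - 6) = -73*(-21 + 48) + 2*(-6)*(-5) = -73*27 + 60 = -1971 + 60 = -1911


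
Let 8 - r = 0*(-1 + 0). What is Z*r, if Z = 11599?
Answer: 92792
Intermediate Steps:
r = 8 (r = 8 - 0*(-1 + 0) = 8 - 0*(-1) = 8 - 1*0 = 8 + 0 = 8)
Z*r = 11599*8 = 92792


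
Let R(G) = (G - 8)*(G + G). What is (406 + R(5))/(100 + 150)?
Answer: 188/125 ≈ 1.5040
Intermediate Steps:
R(G) = 2*G*(-8 + G) (R(G) = (-8 + G)*(2*G) = 2*G*(-8 + G))
(406 + R(5))/(100 + 150) = (406 + 2*5*(-8 + 5))/(100 + 150) = (406 + 2*5*(-3))/250 = (406 - 30)*(1/250) = 376*(1/250) = 188/125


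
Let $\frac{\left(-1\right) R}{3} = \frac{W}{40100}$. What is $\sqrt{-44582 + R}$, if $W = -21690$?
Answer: $\frac{i \sqrt{716856925130}}{4010} \approx 211.14 i$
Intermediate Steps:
$R = \frac{6507}{4010}$ ($R = - 3 \left(- \frac{21690}{40100}\right) = - 3 \left(\left(-21690\right) \frac{1}{40100}\right) = \left(-3\right) \left(- \frac{2169}{4010}\right) = \frac{6507}{4010} \approx 1.6227$)
$\sqrt{-44582 + R} = \sqrt{-44582 + \frac{6507}{4010}} = \sqrt{- \frac{178767313}{4010}} = \frac{i \sqrt{716856925130}}{4010}$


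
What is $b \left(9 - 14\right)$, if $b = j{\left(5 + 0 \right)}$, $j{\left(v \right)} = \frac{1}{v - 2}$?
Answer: $- \frac{5}{3} \approx -1.6667$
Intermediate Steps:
$j{\left(v \right)} = \frac{1}{-2 + v}$
$b = \frac{1}{3}$ ($b = \frac{1}{-2 + \left(5 + 0\right)} = \frac{1}{-2 + 5} = \frac{1}{3} \approx 0.33333$)
$b \left(9 - 14\right) = \frac{9 - 14}{3} = \frac{1}{3} \left(-5\right) = - \frac{5}{3}$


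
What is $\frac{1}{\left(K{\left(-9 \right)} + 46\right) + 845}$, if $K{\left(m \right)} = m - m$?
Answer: $\frac{1}{891} \approx 0.0011223$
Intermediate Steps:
$K{\left(m \right)} = 0$
$\frac{1}{\left(K{\left(-9 \right)} + 46\right) + 845} = \frac{1}{\left(0 + 46\right) + 845} = \frac{1}{46 + 845} = \frac{1}{891}$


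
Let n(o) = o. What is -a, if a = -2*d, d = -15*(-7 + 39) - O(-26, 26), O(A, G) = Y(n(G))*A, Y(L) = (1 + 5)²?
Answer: 912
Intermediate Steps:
Y(L) = 36 (Y(L) = 6² = 36)
O(A, G) = 36*A
d = 456 (d = -15*(-7 + 39) - 36*(-26) = -15*32 - 1*(-936) = -480 + 936 = 456)
a = -912 (a = -2*456 = -912)
-a = -1*(-912) = 912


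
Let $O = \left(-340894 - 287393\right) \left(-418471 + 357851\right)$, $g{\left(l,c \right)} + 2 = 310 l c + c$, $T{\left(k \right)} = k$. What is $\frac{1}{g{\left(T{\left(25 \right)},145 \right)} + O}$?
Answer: $\frac{1}{38087881833} \approx 2.6255 \cdot 10^{-11}$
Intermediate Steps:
$g{\left(l,c \right)} = -2 + c + 310 c l$ ($g{\left(l,c \right)} = -2 + \left(310 l c + c\right) = -2 + \left(310 c l + c\right) = -2 + \left(c + 310 c l\right) = -2 + c + 310 c l$)
$O = 38086757940$ ($O = \left(-340894 - 287393\right) \left(-60620\right) = \left(-628287\right) \left(-60620\right) = 38086757940$)
$\frac{1}{g{\left(T{\left(25 \right)},145 \right)} + O} = \frac{1}{\left(-2 + 145 + 310 \cdot 145 \cdot 25\right) + 38086757940} = \frac{1}{\left(-2 + 145 + 1123750\right) + 38086757940} = \frac{1}{1123893 + 38086757940} = \frac{1}{38087881833}$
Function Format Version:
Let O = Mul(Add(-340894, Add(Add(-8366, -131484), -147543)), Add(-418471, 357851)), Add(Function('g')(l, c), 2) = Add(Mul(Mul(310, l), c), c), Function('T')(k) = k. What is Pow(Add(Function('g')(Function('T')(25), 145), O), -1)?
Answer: Rational(1, 38087881833) ≈ 2.6255e-11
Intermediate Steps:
Function('g')(l, c) = Add(-2, c, Mul(310, c, l)) (Function('g')(l, c) = Add(-2, Add(Mul(Mul(310, l), c), c)) = Add(-2, Add(Mul(310, c, l), c)) = Add(-2, Add(c, Mul(310, c, l))) = Add(-2, c, Mul(310, c, l)))
O = 38086757940 (O = Mul(Add(-340894, Add(-139850, -147543)), -60620) = Mul(Add(-340894, -287393), -60620) = Mul(-628287, -60620) = 38086757940)
Pow(Add(Function('g')(Function('T')(25), 145), O), -1) = Pow(Add(Add(-2, 145, Mul(310, 145, 25)), 38086757940), -1) = Pow(Add(Add(-2, 145, 1123750), 38086757940), -1) = Pow(Add(1123893, 38086757940), -1) = Pow(38087881833, -1) = Rational(1, 38087881833)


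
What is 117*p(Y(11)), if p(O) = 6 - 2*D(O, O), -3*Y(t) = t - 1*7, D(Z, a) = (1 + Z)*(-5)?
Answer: 312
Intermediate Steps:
D(Z, a) = -5 - 5*Z
Y(t) = 7/3 - t/3 (Y(t) = -(t - 1*7)/3 = -(t - 7)/3 = -(-7 + t)/3 = 7/3 - t/3)
p(O) = 16 + 10*O (p(O) = 6 - 2*(-5 - 5*O) = 6 + (10 + 10*O) = 16 + 10*O)
117*p(Y(11)) = 117*(16 + 10*(7/3 - ⅓*11)) = 117*(16 + 10*(7/3 - 11/3)) = 117*(16 + 10*(-4/3)) = 117*(16 - 40/3) = 117*(8/3) = 312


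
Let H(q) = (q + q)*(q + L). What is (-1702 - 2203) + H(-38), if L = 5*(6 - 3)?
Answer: -2157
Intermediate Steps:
L = 15 (L = 5*3 = 15)
H(q) = 2*q*(15 + q) (H(q) = (q + q)*(q + 15) = (2*q)*(15 + q) = 2*q*(15 + q))
(-1702 - 2203) + H(-38) = (-1702 - 2203) + 2*(-38)*(15 - 38) = -3905 + 2*(-38)*(-23) = -3905 + 1748 = -2157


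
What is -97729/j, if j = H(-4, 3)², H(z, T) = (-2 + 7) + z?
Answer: -97729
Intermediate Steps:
H(z, T) = 5 + z
j = 1 (j = (5 - 4)² = 1² = 1)
-97729/j = -97729/1 = -97729*1 = -97729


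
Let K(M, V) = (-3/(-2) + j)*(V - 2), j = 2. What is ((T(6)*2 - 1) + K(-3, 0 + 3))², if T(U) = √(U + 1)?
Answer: 137/4 + 10*√7 ≈ 60.708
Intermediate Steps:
T(U) = √(1 + U)
K(M, V) = -7 + 7*V/2 (K(M, V) = (-3/(-2) + 2)*(V - 2) = (-3*(-½) + 2)*(-2 + V) = (3/2 + 2)*(-2 + V) = 7*(-2 + V)/2 = -7 + 7*V/2)
((T(6)*2 - 1) + K(-3, 0 + 3))² = ((√(1 + 6)*2 - 1) + (-7 + 7*(0 + 3)/2))² = ((√7*2 - 1) + (-7 + (7/2)*3))² = ((2*√7 - 1) + (-7 + 21/2))² = ((-1 + 2*√7) + 7/2)² = (5/2 + 2*√7)²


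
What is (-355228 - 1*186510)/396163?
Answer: -541738/396163 ≈ -1.3675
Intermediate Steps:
(-355228 - 1*186510)/396163 = (-355228 - 186510)*(1/396163) = -541738*1/396163 = -541738/396163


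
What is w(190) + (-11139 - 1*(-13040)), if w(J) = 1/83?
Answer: 157784/83 ≈ 1901.0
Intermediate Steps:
w(J) = 1/83
w(190) + (-11139 - 1*(-13040)) = 1/83 + (-11139 - 1*(-13040)) = 1/83 + (-11139 + 13040) = 1/83 + 1901 = 157784/83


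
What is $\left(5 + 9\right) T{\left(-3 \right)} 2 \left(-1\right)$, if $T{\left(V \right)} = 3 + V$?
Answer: $0$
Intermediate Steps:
$\left(5 + 9\right) T{\left(-3 \right)} 2 \left(-1\right) = \left(5 + 9\right) \left(3 - 3\right) 2 \left(-1\right) = 14 \cdot 0 \left(-2\right) = 0 \left(-2\right) = 0$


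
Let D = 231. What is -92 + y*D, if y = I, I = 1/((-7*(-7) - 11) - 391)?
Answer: -32707/353 ≈ -92.654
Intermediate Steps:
I = -1/353 (I = 1/((49 - 11) - 391) = 1/(38 - 391) = 1/(-353) = -1/353 ≈ -0.0028329)
y = -1/353 ≈ -0.0028329
-92 + y*D = -92 - 1/353*231 = -92 - 231/353 = -32707/353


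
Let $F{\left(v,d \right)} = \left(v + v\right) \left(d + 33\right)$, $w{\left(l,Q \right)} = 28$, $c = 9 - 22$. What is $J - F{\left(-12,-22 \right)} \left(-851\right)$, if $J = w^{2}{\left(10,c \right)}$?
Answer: $-223880$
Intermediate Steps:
$c = -13$
$F{\left(v,d \right)} = 2 v \left(33 + d\right)$
$J = 784$ ($J = 28^{2} = 784$)
$J - F{\left(-12,-22 \right)} \left(-851\right) = 784 - 2 \left(-12\right) \left(33 - 22\right) \left(-851\right) = 784 - 2 \left(-12\right) 11 \left(-851\right) = 784 - \left(-264\right) \left(-851\right) = 784 - 224664 = -223880$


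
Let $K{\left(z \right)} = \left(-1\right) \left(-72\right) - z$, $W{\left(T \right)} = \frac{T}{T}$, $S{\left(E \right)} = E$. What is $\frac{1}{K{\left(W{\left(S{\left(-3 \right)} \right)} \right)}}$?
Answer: $\frac{1}{71} \approx 0.014085$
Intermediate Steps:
$W{\left(T \right)} = 1$
$K{\left(z \right)} = 72 - z$
$\frac{1}{K{\left(W{\left(S{\left(-3 \right)} \right)} \right)}} = \frac{1}{72 - 1} = \frac{1}{71}$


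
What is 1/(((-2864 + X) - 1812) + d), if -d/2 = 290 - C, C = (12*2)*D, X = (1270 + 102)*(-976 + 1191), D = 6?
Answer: 1/290012 ≈ 3.4481e-6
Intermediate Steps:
X = 294980 (X = 1372*215 = 294980)
C = 144 (C = (12*2)*6 = 24*6 = 144)
d = -292 (d = -2*(290 - 1*144) = -2*(290 - 144) = -2*146 = -292)
1/(((-2864 + X) - 1812) + d) = 1/(((-2864 + 294980) - 1812) - 292) = 1/((292116 - 1812) - 292) = 1/(290304 - 292) = 1/290012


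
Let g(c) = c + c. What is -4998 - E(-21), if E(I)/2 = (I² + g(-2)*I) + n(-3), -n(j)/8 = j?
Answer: -6096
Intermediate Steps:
g(c) = 2*c
n(j) = -8*j
E(I) = 48 - 8*I + 2*I² (E(I) = 2*((I² + (2*(-2))*I) - 8*(-3)) = 2*((I² - 4*I) + 24) = 2*(24 + I² - 4*I) = 48 - 8*I + 2*I²)
-4998 - E(-21) = -4998 - (48 - 8*(-21) + 2*(-21)²) = -4998 - (48 + 168 + 2*441) = -4998 - (48 + 168 + 882) = -4998 - 1*1098 = -4998 - 1098 = -6096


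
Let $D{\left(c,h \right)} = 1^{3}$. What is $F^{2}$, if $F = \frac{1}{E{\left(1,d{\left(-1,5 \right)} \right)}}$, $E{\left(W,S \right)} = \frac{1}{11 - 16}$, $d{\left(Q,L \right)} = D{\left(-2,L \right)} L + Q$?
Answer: $25$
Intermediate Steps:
$D{\left(c,h \right)} = 1$
$d{\left(Q,L \right)} = L + Q$ ($d{\left(Q,L \right)} = 1 L + Q = L + Q$)
$E{\left(W,S \right)} = - \frac{1}{5}$ ($E{\left(W,S \right)} = \frac{1}{-5} = - \frac{1}{5}$)
$F = -5$ ($F = \frac{1}{- \frac{1}{5}} = -5$)
$F^{2} = \left(-5\right)^{2} = 25$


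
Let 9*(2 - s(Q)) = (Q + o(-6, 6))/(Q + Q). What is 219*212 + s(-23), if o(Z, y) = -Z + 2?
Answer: 6407335/138 ≈ 46430.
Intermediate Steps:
o(Z, y) = 2 - Z
s(Q) = 2 - (8 + Q)/(18*Q) (s(Q) = 2 - (Q + (2 - 1*(-6)))/(9*(Q + Q)) = 2 - (Q + (2 + 6))/(9*(2*Q)) = 2 - (Q + 8)*1/(2*Q)/9 = 2 - (8 + Q)*1/(2*Q)/9 = 2 - (8 + Q)/(18*Q))
219*212 + s(-23) = 219*212 + (1/18)*(-8 + 35*(-23))/(-23) = 46428 + (1/18)*(-1/23)*(-8 - 805) = 46428 + (1/18)*(-1/23)*(-813) = 46428 + 271/138 = 6407335/138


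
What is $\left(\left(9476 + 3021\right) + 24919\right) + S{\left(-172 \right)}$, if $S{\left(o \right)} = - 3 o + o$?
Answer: $37760$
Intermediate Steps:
$S{\left(o \right)} = - 2 o$
$\left(\left(9476 + 3021\right) + 24919\right) + S{\left(-172 \right)} = \left(\left(9476 + 3021\right) + 24919\right) - -344 = \left(12497 + 24919\right) + 344 = 37416 + 344 = 37760$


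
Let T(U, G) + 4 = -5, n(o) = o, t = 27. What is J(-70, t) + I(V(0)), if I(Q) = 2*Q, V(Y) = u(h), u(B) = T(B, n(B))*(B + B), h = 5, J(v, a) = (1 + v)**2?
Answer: 4581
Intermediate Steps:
T(U, G) = -9 (T(U, G) = -4 - 5 = -9)
u(B) = -18*B (u(B) = -9*(B + B) = -18*B)
V(Y) = -90 (V(Y) = -18*5 = -90)
J(-70, t) + I(V(0)) = (1 - 70)**2 + 2*(-90) = (-69)**2 - 180 = 4761 - 180 = 4581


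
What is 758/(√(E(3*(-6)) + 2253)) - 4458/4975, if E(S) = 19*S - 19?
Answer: -4458/4975 + 379*√473/473 ≈ 16.530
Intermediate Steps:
E(S) = -19 + 19*S
758/(√(E(3*(-6)) + 2253)) - 4458/4975 = 758/(√((-19 + 19*(3*(-6))) + 2253)) - 4458/4975 = 758/(√((-19 + 19*(-18)) + 2253)) - 4458*1/4975 = 758/(√((-19 - 342) + 2253)) - 4458/4975 = 758/(√(-361 + 2253)) - 4458/4975 = 758/(√1892) - 4458/4975 = 758/((2*√473)) - 4458/4975 = 758*(√473/946) - 4458/4975 = 379*√473/473 - 4458/4975 = -4458/4975 + 379*√473/473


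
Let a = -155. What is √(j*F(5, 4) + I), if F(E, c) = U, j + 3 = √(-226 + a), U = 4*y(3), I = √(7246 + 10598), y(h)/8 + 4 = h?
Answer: √(96 + 2*√4461 - 32*I*√381) ≈ 21.155 - 14.763*I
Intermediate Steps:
y(h) = -32 + 8*h
I = 2*√4461 (I = √17844 = 2*√4461 ≈ 133.58)
U = -32 (U = 4*(-32 + 8*3) = 4*(-32 + 24) = 4*(-8) = -32)
j = -3 + I*√381 (j = -3 + √(-226 - 155) = -3 + √(-381) = -3 + I*√381 ≈ -3.0 + 19.519*I)
F(E, c) = -32
√(j*F(5, 4) + I) = √((-3 + I*√381)*(-32) + 2*√4461) = √((96 - 32*I*√381) + 2*√4461) = √(96 + 2*√4461 - 32*I*√381)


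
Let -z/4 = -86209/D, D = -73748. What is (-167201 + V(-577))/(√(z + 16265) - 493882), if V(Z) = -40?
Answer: 761423390382297/2248571114858596 + 167241*√1381814413863/2248571114858596 ≈ 0.33871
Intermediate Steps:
z = -86209/18437 (z = -(-344836)/(-73748) = -(-344836)*(-1)/73748 = -4*86209/73748 = -86209/18437 ≈ -4.6759)
(-167201 + V(-577))/(√(z + 16265) - 493882) = (-167201 - 40)/(√(-86209/18437 + 16265) - 493882) = -167241/(√(299791596/18437) - 493882) = -167241/(2*√1381814413863/18437 - 493882) = -167241/(-493882 + 2*√1381814413863/18437)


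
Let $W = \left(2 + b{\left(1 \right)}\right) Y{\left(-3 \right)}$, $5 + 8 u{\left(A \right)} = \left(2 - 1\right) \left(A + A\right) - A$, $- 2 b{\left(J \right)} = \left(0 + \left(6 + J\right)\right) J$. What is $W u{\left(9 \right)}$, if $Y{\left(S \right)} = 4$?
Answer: $-3$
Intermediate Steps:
$b{\left(J \right)} = - \frac{J \left(6 + J\right)}{2}$ ($b{\left(J \right)} = - \frac{\left(0 + \left(6 + J\right)\right) J}{2} = - \frac{\left(6 + J\right) J}{2} = - \frac{J \left(6 + J\right)}{2}$)
$u{\left(A \right)} = - \frac{5}{8} + \frac{A}{8}$ ($u{\left(A \right)} = - \frac{5}{8} + \frac{\left(2 - 1\right) \left(A + A\right) - A}{8} = - \frac{5}{8} + \frac{1 \cdot 2 A - A}{8} = - \frac{5}{8} + \frac{2 A - A}{8} = - \frac{5}{8} + \frac{A}{8}$)
$W = -6$ ($W = \left(2 - \frac{6 + 1}{2}\right) 4 = \left(2 - \frac{1}{2} \cdot 7\right) 4 = \left(2 - \frac{7}{2}\right) 4 = \left(- \frac{3}{2}\right) 4 = -6$)
$W u{\left(9 \right)} = - 6 \left(- \frac{5}{8} + \frac{1}{8} \cdot 9\right) = - 6 \left(- \frac{5}{8} + \frac{9}{8}\right) = \left(-6\right) \frac{1}{2} = -3$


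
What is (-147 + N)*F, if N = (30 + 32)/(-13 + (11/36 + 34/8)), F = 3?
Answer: -17595/38 ≈ -463.03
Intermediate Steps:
N = -279/38 (N = 62/(-13 + (11*(1/36) + 34*(⅛))) = 62/(-13 + (11/36 + 17/4)) = 62/(-13 + 41/9) = 62/(-76/9) = 62*(-9/76) = -279/38 ≈ -7.3421)
(-147 + N)*F = (-147 - 279/38)*3 = -5865/38*3 = -17595/38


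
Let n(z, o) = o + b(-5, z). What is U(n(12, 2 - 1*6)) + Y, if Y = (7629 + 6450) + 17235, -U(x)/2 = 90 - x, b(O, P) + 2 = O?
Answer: 31112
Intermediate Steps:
b(O, P) = -2 + O
n(z, o) = -7 + o (n(z, o) = o + (-2 - 5) = o - 7 = -7 + o)
U(x) = -180 + 2*x (U(x) = -2*(90 - x) = -180 + 2*x)
Y = 31314 (Y = 14079 + 17235 = 31314)
U(n(12, 2 - 1*6)) + Y = (-180 + 2*(-7 + (2 - 1*6))) + 31314 = (-180 + 2*(-7 + (2 - 6))) + 31314 = (-180 + 2*(-7 - 4)) + 31314 = (-180 + 2*(-11)) + 31314 = (-180 - 22) + 31314 = -202 + 31314 = 31112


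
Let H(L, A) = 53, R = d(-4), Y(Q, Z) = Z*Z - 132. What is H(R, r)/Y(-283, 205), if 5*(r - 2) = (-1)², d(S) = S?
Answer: 53/41893 ≈ 0.0012651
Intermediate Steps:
Y(Q, Z) = -132 + Z² (Y(Q, Z) = Z² - 132 = -132 + Z²)
r = 11/5 (r = 2 + (⅕)*(-1)² = 2 + (⅕)*1 = 2 + ⅕ = 11/5 ≈ 2.2000)
R = -4
H(R, r)/Y(-283, 205) = 53/(-132 + 205²) = 53/(-132 + 42025) = 53/41893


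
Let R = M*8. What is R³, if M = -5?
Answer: -64000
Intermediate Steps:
R = -40 (R = -5*8 = -40)
R³ = (-40)³ = -64000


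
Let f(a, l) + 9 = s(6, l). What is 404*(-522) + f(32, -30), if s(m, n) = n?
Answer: -210927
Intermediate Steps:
f(a, l) = -9 + l
404*(-522) + f(32, -30) = 404*(-522) + (-9 - 30) = -210888 - 39 = -210927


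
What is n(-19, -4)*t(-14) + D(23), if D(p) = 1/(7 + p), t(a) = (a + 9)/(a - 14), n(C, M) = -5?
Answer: -361/420 ≈ -0.85952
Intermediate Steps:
t(a) = (9 + a)/(-14 + a)
n(-19, -4)*t(-14) + D(23) = -5*(9 - 14)/(-14 - 14) + 1/(7 + 23) = -5*(-5)/(-28) + 1/30 = -(-5)*(-5)/28 + 1/30 = -5*5/28 + 1/30 = -25/28 + 1/30 = -361/420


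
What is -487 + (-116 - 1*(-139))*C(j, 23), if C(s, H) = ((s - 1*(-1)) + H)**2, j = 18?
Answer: 40085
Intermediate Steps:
C(s, H) = (1 + H + s)**2 (C(s, H) = ((s + 1) + H)**2 = ((1 + s) + H)**2 = (1 + H + s)**2)
-487 + (-116 - 1*(-139))*C(j, 23) = -487 + (-116 - 1*(-139))*(1 + 23 + 18)**2 = -487 + (-116 + 139)*42**2 = -487 + 23*1764 = -487 + 40572 = 40085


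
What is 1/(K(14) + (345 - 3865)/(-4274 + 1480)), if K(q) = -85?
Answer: -127/10635 ≈ -0.011942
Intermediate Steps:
1/(K(14) + (345 - 3865)/(-4274 + 1480)) = 1/(-85 + (345 - 3865)/(-4274 + 1480)) = 1/(-85 - 3520/(-2794)) = 1/(-85 - 3520*(-1/2794)) = 1/(-85 + 160/127) = 1/(-10635/127) = -127/10635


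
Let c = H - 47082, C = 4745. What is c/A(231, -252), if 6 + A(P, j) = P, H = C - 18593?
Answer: -1354/5 ≈ -270.80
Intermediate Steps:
H = -13848 (H = 4745 - 18593 = -13848)
c = -60930 (c = -13848 - 47082 = -60930)
A(P, j) = -6 + P
c/A(231, -252) = -60930/(-6 + 231) = -60930/225 = -60930*1/225 = -1354/5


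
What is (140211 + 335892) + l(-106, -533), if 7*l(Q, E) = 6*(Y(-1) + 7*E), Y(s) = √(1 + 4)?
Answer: 472905 + 6*√5/7 ≈ 4.7291e+5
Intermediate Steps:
Y(s) = √5
l(Q, E) = 6*E + 6*√5/7 (l(Q, E) = (6*(√5 + 7*E))/7 = (6*√5 + 42*E)/7 = 6*E + 6*√5/7)
(140211 + 335892) + l(-106, -533) = (140211 + 335892) + (6*(-533) + 6*√5/7) = 476103 + (-3198 + 6*√5/7) = 472905 + 6*√5/7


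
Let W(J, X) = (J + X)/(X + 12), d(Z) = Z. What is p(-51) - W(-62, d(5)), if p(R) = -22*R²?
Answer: -972717/17 ≈ -57219.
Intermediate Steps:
W(J, X) = (J + X)/(12 + X)
p(-51) - W(-62, d(5)) = -22*(-51)² - (-62 + 5)/(12 + 5) = -22*2601 - (-57)/17 = -57222 - (-57)/17 = -57222 - 1*(-57/17) = -57222 + 57/17 = -972717/17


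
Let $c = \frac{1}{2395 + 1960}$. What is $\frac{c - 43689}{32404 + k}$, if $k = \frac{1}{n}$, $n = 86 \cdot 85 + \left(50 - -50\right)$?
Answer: $- \frac{21690277716}{16087613947} \approx -1.3483$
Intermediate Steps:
$n = 7410$ ($n = 7310 + \left(50 + 50\right) = 7310 + 100 = 7410$)
$c = \frac{1}{4355} \approx 0.00022962$
$k = \frac{1}{7410} \approx 0.00013495$
$\frac{c - 43689}{32404 + k} = \frac{\frac{1}{4355} - 43689}{32404 + \frac{1}{7410}} = - \frac{190265594}{4355 \cdot \frac{240113641}{7410}} = \left(- \frac{190265594}{4355}\right) \frac{7410}{240113641} = - \frac{21690277716}{16087613947}$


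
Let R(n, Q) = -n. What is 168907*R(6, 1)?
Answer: -1013442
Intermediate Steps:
168907*R(6, 1) = 168907*(-1*6) = 168907*(-6) = -1013442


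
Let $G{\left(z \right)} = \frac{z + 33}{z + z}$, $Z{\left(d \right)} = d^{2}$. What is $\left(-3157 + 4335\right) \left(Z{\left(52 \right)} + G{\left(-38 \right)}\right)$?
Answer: $\frac{6370779}{2} \approx 3.1854 \cdot 10^{6}$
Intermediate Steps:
$G{\left(z \right)} = \frac{33 + z}{2 z}$
$\left(-3157 + 4335\right) \left(Z{\left(52 \right)} + G{\left(-38 \right)}\right) = \left(-3157 + 4335\right) \left(52^{2} + \frac{33 - 38}{2 \left(-38\right)}\right) = 1178 \left(2704 + \frac{1}{2} \left(- \frac{1}{38}\right) \left(-5\right)\right) = 1178 \left(2704 + \frac{5}{76}\right) = 1178 \cdot \frac{205509}{76} = \frac{6370779}{2}$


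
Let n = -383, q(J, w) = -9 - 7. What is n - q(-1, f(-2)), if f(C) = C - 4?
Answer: -367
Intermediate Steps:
f(C) = -4 + C
q(J, w) = -16
n - q(-1, f(-2)) = -383 - 1*(-16) = -383 + 16 = -367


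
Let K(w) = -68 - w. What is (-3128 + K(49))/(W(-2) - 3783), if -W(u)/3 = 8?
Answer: 3245/3807 ≈ 0.85238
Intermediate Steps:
W(u) = -24 (W(u) = -3*8 = -24)
(-3128 + K(49))/(W(-2) - 3783) = (-3128 + (-68 - 1*49))/(-24 - 3783) = (-3128 + (-68 - 49))/(-3807) = (-3128 - 117)*(-1/3807) = -3245*(-1/3807) = 3245/3807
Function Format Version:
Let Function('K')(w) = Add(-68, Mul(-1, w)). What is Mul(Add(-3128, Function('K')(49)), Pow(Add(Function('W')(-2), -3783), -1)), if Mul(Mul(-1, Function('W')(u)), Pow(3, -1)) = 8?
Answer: Rational(3245, 3807) ≈ 0.85238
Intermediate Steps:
Function('W')(u) = -24 (Function('W')(u) = Mul(-3, 8) = -24)
Mul(Add(-3128, Function('K')(49)), Pow(Add(Function('W')(-2), -3783), -1)) = Mul(Add(-3128, Add(-68, Mul(-1, 49))), Pow(Add(-24, -3783), -1)) = Mul(Add(-3128, Add(-68, -49)), Pow(-3807, -1)) = Mul(Add(-3128, -117), Rational(-1, 3807)) = Mul(-3245, Rational(-1, 3807)) = Rational(3245, 3807)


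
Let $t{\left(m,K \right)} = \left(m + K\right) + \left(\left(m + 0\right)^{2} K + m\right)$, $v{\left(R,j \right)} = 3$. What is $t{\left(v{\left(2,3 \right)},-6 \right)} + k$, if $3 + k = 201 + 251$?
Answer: $395$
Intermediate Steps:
$k = 449$ ($k = -3 + \left(201 + 251\right) = -3 + 452 = 449$)
$t{\left(m,K \right)} = K + 2 m + K m^{2}$ ($t{\left(m,K \right)} = \left(K + m\right) + \left(m^{2} K + m\right) = \left(K + m\right) + \left(K m^{2} + m\right) = \left(K + m\right) + \left(m + K m^{2}\right) = K + 2 m + K m^{2}$)
$t{\left(v{\left(2,3 \right)},-6 \right)} + k = \left(-6 + 2 \cdot 3 - 6 \cdot 3^{2}\right) + 449 = \left(-6 + 6 - 54\right) + 449 = -54 + 449 = 395$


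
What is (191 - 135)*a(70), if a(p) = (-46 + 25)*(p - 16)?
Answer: -63504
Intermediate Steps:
a(p) = 336 - 21*p (a(p) = -21*(-16 + p) = 336 - 21*p)
(191 - 135)*a(70) = (191 - 135)*(336 - 21*70) = 56*(336 - 1470) = 56*(-1134) = -63504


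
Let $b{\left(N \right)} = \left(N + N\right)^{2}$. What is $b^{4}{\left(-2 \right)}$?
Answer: $65536$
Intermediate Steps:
$b{\left(N \right)} = 4 N^{2}$ ($b{\left(N \right)} = \left(2 N\right)^{2} = 4 N^{2}$)
$b^{4}{\left(-2 \right)} = \left(4 \left(-2\right)^{2}\right)^{4} = \left(4 \cdot 4\right)^{4} = 16^{4} = 65536$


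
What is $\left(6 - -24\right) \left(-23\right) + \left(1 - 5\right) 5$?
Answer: $-710$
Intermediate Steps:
$\left(6 - -24\right) \left(-23\right) + \left(1 - 5\right) 5 = \left(6 + 24\right) \left(-23\right) - 20 = 30 \left(-23\right) - 20 = -690 - 20 = -710$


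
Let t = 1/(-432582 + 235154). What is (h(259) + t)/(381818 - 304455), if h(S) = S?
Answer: 51133851/15273622364 ≈ 0.0033479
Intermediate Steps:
t = -1/197428 (t = 1/(-197428) = -1/197428 ≈ -5.0651e-6)
(h(259) + t)/(381818 - 304455) = (259 - 1/197428)/(381818 - 304455) = (51133851/197428)/77363 = (51133851/197428)*(1/77363) = 51133851/15273622364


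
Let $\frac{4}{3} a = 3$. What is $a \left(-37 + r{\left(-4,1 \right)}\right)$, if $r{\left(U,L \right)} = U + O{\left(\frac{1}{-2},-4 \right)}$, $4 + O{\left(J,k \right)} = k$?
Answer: $- \frac{441}{4} \approx -110.25$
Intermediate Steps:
$O{\left(J,k \right)} = -4 + k$
$r{\left(U,L \right)} = -8 + U$ ($r{\left(U,L \right)} = U - 8 = -8 + U$)
$a = \frac{9}{4}$ ($a = \frac{3}{4} \cdot 3 = \frac{9}{4} \approx 2.25$)
$a \left(-37 + r{\left(-4,1 \right)}\right) = \frac{9 \left(-37 - 12\right)}{4} = \frac{9}{4} \left(-49\right) = - \frac{441}{4}$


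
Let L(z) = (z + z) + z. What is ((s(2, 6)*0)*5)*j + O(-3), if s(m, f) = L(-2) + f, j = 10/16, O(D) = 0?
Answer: 0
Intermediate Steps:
L(z) = 3*z (L(z) = 2*z + z = 3*z)
j = 5/8 (j = 10*(1/16) = 5/8 ≈ 0.62500)
s(m, f) = -6 + f (s(m, f) = 3*(-2) + f = -6 + f)
((s(2, 6)*0)*5)*j + O(-3) = (((-6 + 6)*0)*5)*(5/8) + 0 = ((0*0)*5)*(5/8) + 0 = (0*5)*(5/8) + 0 = 0*(5/8) + 0 = 0 + 0 = 0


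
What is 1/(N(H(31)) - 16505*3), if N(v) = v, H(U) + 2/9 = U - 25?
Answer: -9/445583 ≈ -2.0198e-5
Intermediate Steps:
H(U) = -227/9 + U (H(U) = -2/9 + (U - 25) = -2/9 + (-25 + U) = -227/9 + U)
1/(N(H(31)) - 16505*3) = 1/((-227/9 + 31) - 16505*3) = 1/(52/9 - 49515) = 1/(-445583/9) = -9/445583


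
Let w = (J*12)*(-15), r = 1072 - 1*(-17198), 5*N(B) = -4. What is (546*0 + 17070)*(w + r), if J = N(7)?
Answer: 314326980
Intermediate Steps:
N(B) = -⅘ (N(B) = (⅕)*(-4) = -⅘)
J = -⅘ ≈ -0.80000
r = 18270 (r = 1072 + 17198 = 18270)
w = 144 (w = -⅘*12*(-15) = -48/5*(-15) = 144)
(546*0 + 17070)*(w + r) = (546*0 + 17070)*(144 + 18270) = (0 + 17070)*18414 = 17070*18414 = 314326980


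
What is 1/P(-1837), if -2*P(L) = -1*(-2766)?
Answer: -1/1383 ≈ -0.00072307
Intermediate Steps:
P(L) = -1383 (P(L) = -(-1)*(-2766)/2 = -1/2*2766 = -1383)
1/P(-1837) = 1/(-1383) = -1/1383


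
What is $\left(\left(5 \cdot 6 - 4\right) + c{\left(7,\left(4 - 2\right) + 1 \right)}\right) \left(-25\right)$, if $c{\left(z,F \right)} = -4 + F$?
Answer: $-625$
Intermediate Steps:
$\left(\left(5 \cdot 6 - 4\right) + c{\left(7,\left(4 - 2\right) + 1 \right)}\right) \left(-25\right) = \left(\left(5 \cdot 6 - 4\right) + \left(-4 + \left(\left(4 - 2\right) + 1\right)\right)\right) \left(-25\right) = \left(\left(30 - 4\right) + \left(-4 + \left(2 + 1\right)\right)\right) \left(-25\right) = \left(26 + \left(-4 + 3\right)\right) \left(-25\right) = \left(26 - 1\right) \left(-25\right) = 25 \left(-25\right) = -625$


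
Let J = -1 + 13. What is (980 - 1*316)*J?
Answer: 7968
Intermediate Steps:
J = 12
(980 - 1*316)*J = (980 - 1*316)*12 = (980 - 316)*12 = 664*12 = 7968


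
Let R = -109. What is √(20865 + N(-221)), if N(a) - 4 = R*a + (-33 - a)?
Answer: √45146 ≈ 212.48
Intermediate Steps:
N(a) = -29 - 110*a (N(a) = 4 + (-109*a + (-33 - a)) = 4 + (-33 - 110*a) = -29 - 110*a)
√(20865 + N(-221)) = √(20865 + (-29 - 110*(-221))) = √(20865 + (-29 + 24310)) = √(20865 + 24281) = √45146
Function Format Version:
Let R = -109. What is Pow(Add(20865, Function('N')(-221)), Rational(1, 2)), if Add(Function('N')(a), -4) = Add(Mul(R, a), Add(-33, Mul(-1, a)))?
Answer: Pow(45146, Rational(1, 2)) ≈ 212.48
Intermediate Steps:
Function('N')(a) = Add(-29, Mul(-110, a)) (Function('N')(a) = Add(4, Add(Mul(-109, a), Add(-33, Mul(-1, a)))) = Add(4, Add(-33, Mul(-110, a))) = Add(-29, Mul(-110, a)))
Pow(Add(20865, Function('N')(-221)), Rational(1, 2)) = Pow(Add(20865, Add(-29, Mul(-110, -221))), Rational(1, 2)) = Pow(Add(20865, Add(-29, 24310)), Rational(1, 2)) = Pow(Add(20865, 24281), Rational(1, 2)) = Pow(45146, Rational(1, 2))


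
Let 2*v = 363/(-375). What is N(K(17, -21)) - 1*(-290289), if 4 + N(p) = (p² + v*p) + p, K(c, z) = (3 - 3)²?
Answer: 290285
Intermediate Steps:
v = -121/250 (v = (363/(-375))/2 = (363*(-1/375))/2 = (½)*(-121/125) = -121/250 ≈ -0.48400)
K(c, z) = 0 (K(c, z) = 0² = 0)
N(p) = -4 + p² + 129*p/250 (N(p) = -4 + ((p² - 121*p/250) + p) = -4 + (p² + 129*p/250) = -4 + p² + 129*p/250)
N(K(17, -21)) - 1*(-290289) = (-4 + 0² + (129/250)*0) - 1*(-290289) = (-4 + 0 + 0) + 290289 = -4 + 290289 = 290285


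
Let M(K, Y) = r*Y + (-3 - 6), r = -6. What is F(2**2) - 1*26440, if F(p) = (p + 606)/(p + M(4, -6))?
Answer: -819030/31 ≈ -26420.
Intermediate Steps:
M(K, Y) = -9 - 6*Y (M(K, Y) = -6*Y + (-3 - 6) = -6*Y - 9 = -9 - 6*Y)
F(p) = (606 + p)/(27 + p) (F(p) = (p + 606)/(p + (-9 - 6*(-6))) = (606 + p)/(p + (-9 + 36)) = (606 + p)/(p + 27) = (606 + p)/(27 + p))
F(2**2) - 1*26440 = (606 + 2**2)/(27 + 2**2) - 1*26440 = (606 + 4)/(27 + 4) - 26440 = 610/31 - 26440 = -819030/31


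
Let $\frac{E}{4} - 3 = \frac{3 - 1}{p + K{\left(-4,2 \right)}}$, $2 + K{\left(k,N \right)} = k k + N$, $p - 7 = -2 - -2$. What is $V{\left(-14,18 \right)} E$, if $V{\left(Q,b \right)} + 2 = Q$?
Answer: $- \frac{4544}{23} \approx -197.57$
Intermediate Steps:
$p = 7$ ($p = 7 - 0 = 7 + \left(-2 + 2\right) = 7 + 0 = 7$)
$V{\left(Q,b \right)} = -2 + Q$
$K{\left(k,N \right)} = -2 + N + k^{2}$ ($K{\left(k,N \right)} = -2 + \left(k k + N\right) = -2 + \left(k^{2} + N\right) = -2 + \left(N + k^{2}\right) = -2 + N + k^{2}$)
$E = \frac{284}{23}$ ($E = 12 + 4 \frac{3 - 1}{7 + \left(-2 + 2 + \left(-4\right)^{2}\right)} = 12 + 4 \frac{2}{7 + \left(-2 + 2 + 16\right)} = 12 + 4 \frac{2}{7 + 16} = 12 + 4 \cdot \frac{2}{23} = 12 + \frac{8}{23} = \frac{284}{23} \approx 12.348$)
$V{\left(-14,18 \right)} E = \left(-2 - 14\right) \frac{284}{23} = \left(-16\right) \frac{284}{23} = - \frac{4544}{23}$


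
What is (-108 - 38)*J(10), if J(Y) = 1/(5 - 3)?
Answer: -73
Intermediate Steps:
J(Y) = 1/2
(-108 - 38)*J(10) = (-108 - 38)*(1/2) = -146*1/2 = -73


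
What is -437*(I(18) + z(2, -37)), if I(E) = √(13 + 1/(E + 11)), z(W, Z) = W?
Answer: -874 - 1311*√1218/29 ≈ -2451.7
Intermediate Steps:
I(E) = √(13 + 1/(11 + E))
-437*(I(18) + z(2, -37)) = -437*(√((144 + 13*18)/(11 + 18)) + 2) = -437*(√((144 + 234)/29) + 2) = -437*(√((1/29)*378) + 2) = -437*(√(378/29) + 2) = -437*(3*√1218/29 + 2) = -437*(2 + 3*√1218/29) = -874 - 1311*√1218/29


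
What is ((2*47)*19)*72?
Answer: 128592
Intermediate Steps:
((2*47)*19)*72 = (94*19)*72 = 1786*72 = 128592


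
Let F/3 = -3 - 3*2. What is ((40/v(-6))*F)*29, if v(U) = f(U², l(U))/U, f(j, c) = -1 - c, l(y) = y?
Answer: 37584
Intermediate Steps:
F = -27 (F = 3*(-3 - 3*2) = 3*(-3 - 6) = 3*(-9) = -27)
v(U) = (-1 - U)/U
((40/v(-6))*F)*29 = ((40/(((-1 - 1*(-6))/(-6))))*(-27))*29 = ((40/((-(-1 + 6)/6)))*(-27))*29 = ((40/((-⅙*5)))*(-27))*29 = ((40/(-⅚))*(-27))*29 = ((40*(-6/5))*(-27))*29 = -48*(-27)*29 = 1296*29 = 37584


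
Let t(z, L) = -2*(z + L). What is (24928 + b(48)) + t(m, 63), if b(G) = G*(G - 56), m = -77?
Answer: 24572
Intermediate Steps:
b(G) = G*(-56 + G)
t(z, L) = -2*L - 2*z (t(z, L) = -2*(L + z) = -2*L - 2*z)
(24928 + b(48)) + t(m, 63) = (24928 + 48*(-56 + 48)) + (-2*63 - 2*(-77)) = (24928 + 48*(-8)) + (-126 + 154) = (24928 - 384) + 28 = 24544 + 28 = 24572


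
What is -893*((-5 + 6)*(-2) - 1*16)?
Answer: 16074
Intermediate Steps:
-893*((-5 + 6)*(-2) - 1*16) = -893*(1*(-2) - 16) = -893*(-2 - 16) = -893*(-18) = 16074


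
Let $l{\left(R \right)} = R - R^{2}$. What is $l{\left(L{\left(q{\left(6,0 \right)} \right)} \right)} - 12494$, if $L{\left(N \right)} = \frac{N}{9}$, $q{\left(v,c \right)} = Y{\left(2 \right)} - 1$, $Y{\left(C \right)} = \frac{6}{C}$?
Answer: $- \frac{1012000}{81} \approx -12494.0$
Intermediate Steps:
$q{\left(v,c \right)} = 2$ ($q{\left(v,c \right)} = \frac{6}{2} - 1 = 6 \cdot \frac{1}{2} - 1 = 3 - 1 = 2$)
$L{\left(N \right)} = \frac{N}{9}$ ($L{\left(N \right)} = N \frac{1}{9} = \frac{N}{9}$)
$l{\left(L{\left(q{\left(6,0 \right)} \right)} \right)} - 12494 = \frac{1}{9} \cdot 2 \left(1 - \frac{1}{9} \cdot 2\right) - 12494 = \frac{2 \left(1 - \frac{2}{9}\right)}{9} - 12494 = \frac{2}{9} \cdot \frac{7}{9} - 12494 = \frac{14}{81} - 12494 = - \frac{1012000}{81}$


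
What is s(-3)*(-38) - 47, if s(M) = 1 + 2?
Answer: -161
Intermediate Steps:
s(M) = 3
s(-3)*(-38) - 47 = 3*(-38) - 47 = -114 - 47 = -161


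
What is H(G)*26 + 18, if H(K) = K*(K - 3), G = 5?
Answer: 278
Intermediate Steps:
H(K) = K*(-3 + K)
H(G)*26 + 18 = (5*(-3 + 5))*26 + 18 = (5*2)*26 + 18 = 10*26 + 18 = 260 + 18 = 278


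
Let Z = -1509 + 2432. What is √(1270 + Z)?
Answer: √2193 ≈ 46.829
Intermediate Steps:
Z = 923
√(1270 + Z) = √(1270 + 923) = √2193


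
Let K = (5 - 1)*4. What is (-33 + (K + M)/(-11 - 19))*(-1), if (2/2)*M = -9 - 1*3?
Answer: 497/15 ≈ 33.133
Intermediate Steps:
M = -12 (M = -9 - 1*3 = -9 - 3 = -12)
K = 16 (K = 4*4 = 16)
(-33 + (K + M)/(-11 - 19))*(-1) = (-33 + (16 - 12)/(-11 - 19))*(-1) = (-33 + 4/(-30))*(-1) = (-33 + 4*(-1/30))*(-1) = (-33 - 2/15)*(-1) = -497/15*(-1) = 497/15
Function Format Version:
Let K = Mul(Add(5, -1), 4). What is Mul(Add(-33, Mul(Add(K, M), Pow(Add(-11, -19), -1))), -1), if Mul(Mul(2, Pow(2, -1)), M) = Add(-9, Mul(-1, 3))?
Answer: Rational(497, 15) ≈ 33.133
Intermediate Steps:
M = -12 (M = Add(-9, Mul(-1, 3)) = Add(-9, -3) = -12)
K = 16 (K = Mul(4, 4) = 16)
Mul(Add(-33, Mul(Add(K, M), Pow(Add(-11, -19), -1))), -1) = Mul(Add(-33, Mul(Add(16, -12), Pow(Add(-11, -19), -1))), -1) = Mul(Add(-33, Mul(4, Pow(-30, -1))), -1) = Mul(Add(-33, Mul(4, Rational(-1, 30))), -1) = Mul(Add(-33, Rational(-2, 15)), -1) = Mul(Rational(-497, 15), -1) = Rational(497, 15)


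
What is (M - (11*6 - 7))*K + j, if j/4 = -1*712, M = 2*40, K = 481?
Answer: 7253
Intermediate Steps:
M = 80
j = -2848 (j = 4*(-1*712) = 4*(-712) = -2848)
(M - (11*6 - 7))*K + j = (80 - (11*6 - 7))*481 - 2848 = (80 - (66 - 7))*481 - 2848 = (80 - 1*59)*481 - 2848 = (80 - 59)*481 - 2848 = 21*481 - 2848 = 10101 - 2848 = 7253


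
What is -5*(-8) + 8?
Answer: 48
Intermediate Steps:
-5*(-8) + 8 = 40 + 8 = 48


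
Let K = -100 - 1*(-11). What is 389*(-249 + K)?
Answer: -131482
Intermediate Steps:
K = -89 (K = -100 + 11 = -89)
389*(-249 + K) = 389*(-249 - 89) = 389*(-338) = -131482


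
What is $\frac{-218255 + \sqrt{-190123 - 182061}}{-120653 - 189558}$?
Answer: $\frac{218255}{310211} - \frac{2 i \sqrt{93046}}{310211} \approx 0.70357 - 0.0019666 i$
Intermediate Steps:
$\frac{-218255 + \sqrt{-190123 - 182061}}{-120653 - 189558} = \frac{-218255 + \sqrt{-372184}}{-310211} = \left(-218255 + 2 i \sqrt{93046}\right) \left(- \frac{1}{310211}\right) = \frac{218255}{310211} - \frac{2 i \sqrt{93046}}{310211}$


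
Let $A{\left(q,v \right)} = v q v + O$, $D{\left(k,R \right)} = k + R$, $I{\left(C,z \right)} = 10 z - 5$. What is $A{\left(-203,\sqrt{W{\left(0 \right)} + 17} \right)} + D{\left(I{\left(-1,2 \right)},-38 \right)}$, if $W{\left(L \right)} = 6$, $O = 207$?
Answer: $-4485$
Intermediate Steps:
$I{\left(C,z \right)} = -5 + 10 z$
$D{\left(k,R \right)} = R + k$
$A{\left(q,v \right)} = 207 + q v^{2}$ ($A{\left(q,v \right)} = v q v + 207 = q v v + 207 = q v^{2} + 207 = 207 + q v^{2}$)
$A{\left(-203,\sqrt{W{\left(0 \right)} + 17} \right)} + D{\left(I{\left(-1,2 \right)},-38 \right)} = \left(207 - 203 \left(\sqrt{6 + 17}\right)^{2}\right) + \left(-38 + \left(-5 + 10 \cdot 2\right)\right) = \left(207 - 203 \left(\sqrt{23}\right)^{2}\right) + \left(-38 + \left(-5 + 20\right)\right) = \left(207 - 4669\right) + \left(-38 + 15\right) = \left(207 - 4669\right) - 23 = -4462 - 23 = -4485$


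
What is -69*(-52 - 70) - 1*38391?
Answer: -29973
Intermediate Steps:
-69*(-52 - 70) - 1*38391 = -69*(-122) - 38391 = 8418 - 38391 = -29973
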